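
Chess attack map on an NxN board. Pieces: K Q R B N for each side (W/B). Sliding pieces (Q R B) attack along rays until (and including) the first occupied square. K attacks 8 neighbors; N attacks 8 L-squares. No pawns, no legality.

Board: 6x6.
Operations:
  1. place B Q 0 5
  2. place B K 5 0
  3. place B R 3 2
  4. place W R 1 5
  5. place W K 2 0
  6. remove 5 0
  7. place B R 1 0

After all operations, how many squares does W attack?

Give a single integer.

Answer: 13

Derivation:
Op 1: place BQ@(0,5)
Op 2: place BK@(5,0)
Op 3: place BR@(3,2)
Op 4: place WR@(1,5)
Op 5: place WK@(2,0)
Op 6: remove (5,0)
Op 7: place BR@(1,0)
Per-piece attacks for W:
  WR@(1,5): attacks (1,4) (1,3) (1,2) (1,1) (1,0) (2,5) (3,5) (4,5) (5,5) (0,5) [ray(0,-1) blocked at (1,0); ray(-1,0) blocked at (0,5)]
  WK@(2,0): attacks (2,1) (3,0) (1,0) (3,1) (1,1)
Union (13 distinct): (0,5) (1,0) (1,1) (1,2) (1,3) (1,4) (2,1) (2,5) (3,0) (3,1) (3,5) (4,5) (5,5)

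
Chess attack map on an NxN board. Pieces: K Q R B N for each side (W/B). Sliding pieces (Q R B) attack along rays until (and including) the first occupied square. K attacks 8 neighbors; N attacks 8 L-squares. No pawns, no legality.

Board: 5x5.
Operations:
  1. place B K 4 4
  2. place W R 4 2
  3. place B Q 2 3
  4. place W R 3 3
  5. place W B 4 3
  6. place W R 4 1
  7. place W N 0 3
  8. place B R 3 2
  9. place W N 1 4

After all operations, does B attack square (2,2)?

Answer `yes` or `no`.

Op 1: place BK@(4,4)
Op 2: place WR@(4,2)
Op 3: place BQ@(2,3)
Op 4: place WR@(3,3)
Op 5: place WB@(4,3)
Op 6: place WR@(4,1)
Op 7: place WN@(0,3)
Op 8: place BR@(3,2)
Op 9: place WN@(1,4)
Per-piece attacks for B:
  BQ@(2,3): attacks (2,4) (2,2) (2,1) (2,0) (3,3) (1,3) (0,3) (3,4) (3,2) (1,4) (1,2) (0,1) [ray(1,0) blocked at (3,3); ray(-1,0) blocked at (0,3); ray(1,-1) blocked at (3,2); ray(-1,1) blocked at (1,4)]
  BR@(3,2): attacks (3,3) (3,1) (3,0) (4,2) (2,2) (1,2) (0,2) [ray(0,1) blocked at (3,3); ray(1,0) blocked at (4,2)]
  BK@(4,4): attacks (4,3) (3,4) (3,3)
B attacks (2,2): yes

Answer: yes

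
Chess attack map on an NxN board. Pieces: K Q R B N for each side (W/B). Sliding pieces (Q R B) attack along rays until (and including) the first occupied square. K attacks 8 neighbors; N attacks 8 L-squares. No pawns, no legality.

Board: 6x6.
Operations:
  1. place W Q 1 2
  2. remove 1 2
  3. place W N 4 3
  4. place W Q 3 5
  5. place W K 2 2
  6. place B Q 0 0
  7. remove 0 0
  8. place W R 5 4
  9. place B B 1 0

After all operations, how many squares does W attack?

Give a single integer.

Op 1: place WQ@(1,2)
Op 2: remove (1,2)
Op 3: place WN@(4,3)
Op 4: place WQ@(3,5)
Op 5: place WK@(2,2)
Op 6: place BQ@(0,0)
Op 7: remove (0,0)
Op 8: place WR@(5,4)
Op 9: place BB@(1,0)
Per-piece attacks for W:
  WK@(2,2): attacks (2,3) (2,1) (3,2) (1,2) (3,3) (3,1) (1,3) (1,1)
  WQ@(3,5): attacks (3,4) (3,3) (3,2) (3,1) (3,0) (4,5) (5,5) (2,5) (1,5) (0,5) (4,4) (5,3) (2,4) (1,3) (0,2)
  WN@(4,3): attacks (5,5) (3,5) (2,4) (5,1) (3,1) (2,2)
  WR@(5,4): attacks (5,5) (5,3) (5,2) (5,1) (5,0) (4,4) (3,4) (2,4) (1,4) (0,4)
Union (26 distinct): (0,2) (0,4) (0,5) (1,1) (1,2) (1,3) (1,4) (1,5) (2,1) (2,2) (2,3) (2,4) (2,5) (3,0) (3,1) (3,2) (3,3) (3,4) (3,5) (4,4) (4,5) (5,0) (5,1) (5,2) (5,3) (5,5)

Answer: 26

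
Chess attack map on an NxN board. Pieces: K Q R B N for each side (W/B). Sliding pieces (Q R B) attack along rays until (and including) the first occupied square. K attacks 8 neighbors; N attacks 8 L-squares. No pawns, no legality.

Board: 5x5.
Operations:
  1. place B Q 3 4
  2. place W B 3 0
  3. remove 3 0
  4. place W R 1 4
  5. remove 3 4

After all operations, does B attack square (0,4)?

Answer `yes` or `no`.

Answer: no

Derivation:
Op 1: place BQ@(3,4)
Op 2: place WB@(3,0)
Op 3: remove (3,0)
Op 4: place WR@(1,4)
Op 5: remove (3,4)
Per-piece attacks for B:
B attacks (0,4): no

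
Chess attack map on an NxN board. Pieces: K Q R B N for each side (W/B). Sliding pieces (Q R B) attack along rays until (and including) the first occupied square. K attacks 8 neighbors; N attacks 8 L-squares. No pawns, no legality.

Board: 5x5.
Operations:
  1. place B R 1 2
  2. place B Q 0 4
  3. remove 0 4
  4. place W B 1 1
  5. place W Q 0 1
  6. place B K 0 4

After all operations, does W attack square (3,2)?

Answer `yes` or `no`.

Op 1: place BR@(1,2)
Op 2: place BQ@(0,4)
Op 3: remove (0,4)
Op 4: place WB@(1,1)
Op 5: place WQ@(0,1)
Op 6: place BK@(0,4)
Per-piece attacks for W:
  WQ@(0,1): attacks (0,2) (0,3) (0,4) (0,0) (1,1) (1,2) (1,0) [ray(0,1) blocked at (0,4); ray(1,0) blocked at (1,1); ray(1,1) blocked at (1,2)]
  WB@(1,1): attacks (2,2) (3,3) (4,4) (2,0) (0,2) (0,0)
W attacks (3,2): no

Answer: no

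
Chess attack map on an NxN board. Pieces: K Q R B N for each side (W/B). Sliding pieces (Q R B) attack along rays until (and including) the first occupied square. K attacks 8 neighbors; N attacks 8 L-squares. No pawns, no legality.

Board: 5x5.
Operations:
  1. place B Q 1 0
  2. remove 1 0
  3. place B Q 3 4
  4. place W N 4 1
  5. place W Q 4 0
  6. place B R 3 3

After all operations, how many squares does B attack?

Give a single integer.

Op 1: place BQ@(1,0)
Op 2: remove (1,0)
Op 3: place BQ@(3,4)
Op 4: place WN@(4,1)
Op 5: place WQ@(4,0)
Op 6: place BR@(3,3)
Per-piece attacks for B:
  BR@(3,3): attacks (3,4) (3,2) (3,1) (3,0) (4,3) (2,3) (1,3) (0,3) [ray(0,1) blocked at (3,4)]
  BQ@(3,4): attacks (3,3) (4,4) (2,4) (1,4) (0,4) (4,3) (2,3) (1,2) (0,1) [ray(0,-1) blocked at (3,3)]
Union (15 distinct): (0,1) (0,3) (0,4) (1,2) (1,3) (1,4) (2,3) (2,4) (3,0) (3,1) (3,2) (3,3) (3,4) (4,3) (4,4)

Answer: 15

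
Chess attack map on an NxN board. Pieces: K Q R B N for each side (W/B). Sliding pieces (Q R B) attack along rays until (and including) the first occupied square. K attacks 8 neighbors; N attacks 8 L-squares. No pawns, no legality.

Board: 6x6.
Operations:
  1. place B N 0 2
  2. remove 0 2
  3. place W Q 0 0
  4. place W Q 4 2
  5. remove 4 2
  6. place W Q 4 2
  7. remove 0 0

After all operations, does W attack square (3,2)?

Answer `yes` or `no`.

Answer: yes

Derivation:
Op 1: place BN@(0,2)
Op 2: remove (0,2)
Op 3: place WQ@(0,0)
Op 4: place WQ@(4,2)
Op 5: remove (4,2)
Op 6: place WQ@(4,2)
Op 7: remove (0,0)
Per-piece attacks for W:
  WQ@(4,2): attacks (4,3) (4,4) (4,5) (4,1) (4,0) (5,2) (3,2) (2,2) (1,2) (0,2) (5,3) (5,1) (3,3) (2,4) (1,5) (3,1) (2,0)
W attacks (3,2): yes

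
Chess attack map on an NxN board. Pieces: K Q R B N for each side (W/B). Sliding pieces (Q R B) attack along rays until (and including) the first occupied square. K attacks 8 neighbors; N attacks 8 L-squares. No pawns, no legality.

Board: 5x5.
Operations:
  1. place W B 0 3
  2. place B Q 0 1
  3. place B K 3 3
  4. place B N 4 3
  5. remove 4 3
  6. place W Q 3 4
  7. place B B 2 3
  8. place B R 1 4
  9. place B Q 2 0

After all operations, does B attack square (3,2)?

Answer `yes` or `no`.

Answer: yes

Derivation:
Op 1: place WB@(0,3)
Op 2: place BQ@(0,1)
Op 3: place BK@(3,3)
Op 4: place BN@(4,3)
Op 5: remove (4,3)
Op 6: place WQ@(3,4)
Op 7: place BB@(2,3)
Op 8: place BR@(1,4)
Op 9: place BQ@(2,0)
Per-piece attacks for B:
  BQ@(0,1): attacks (0,2) (0,3) (0,0) (1,1) (2,1) (3,1) (4,1) (1,2) (2,3) (1,0) [ray(0,1) blocked at (0,3); ray(1,1) blocked at (2,3)]
  BR@(1,4): attacks (1,3) (1,2) (1,1) (1,0) (2,4) (3,4) (0,4) [ray(1,0) blocked at (3,4)]
  BQ@(2,0): attacks (2,1) (2,2) (2,3) (3,0) (4,0) (1,0) (0,0) (3,1) (4,2) (1,1) (0,2) [ray(0,1) blocked at (2,3)]
  BB@(2,3): attacks (3,4) (3,2) (4,1) (1,4) (1,2) (0,1) [ray(1,1) blocked at (3,4); ray(-1,1) blocked at (1,4); ray(-1,-1) blocked at (0,1)]
  BK@(3,3): attacks (3,4) (3,2) (4,3) (2,3) (4,4) (4,2) (2,4) (2,2)
B attacks (3,2): yes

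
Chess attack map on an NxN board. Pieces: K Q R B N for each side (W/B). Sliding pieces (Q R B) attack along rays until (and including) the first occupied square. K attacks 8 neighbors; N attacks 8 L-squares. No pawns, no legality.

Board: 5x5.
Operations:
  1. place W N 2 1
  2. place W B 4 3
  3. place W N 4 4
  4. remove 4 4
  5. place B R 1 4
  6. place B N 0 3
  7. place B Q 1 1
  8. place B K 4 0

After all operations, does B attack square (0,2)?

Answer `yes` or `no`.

Op 1: place WN@(2,1)
Op 2: place WB@(4,3)
Op 3: place WN@(4,4)
Op 4: remove (4,4)
Op 5: place BR@(1,4)
Op 6: place BN@(0,3)
Op 7: place BQ@(1,1)
Op 8: place BK@(4,0)
Per-piece attacks for B:
  BN@(0,3): attacks (2,4) (1,1) (2,2)
  BQ@(1,1): attacks (1,2) (1,3) (1,4) (1,0) (2,1) (0,1) (2,2) (3,3) (4,4) (2,0) (0,2) (0,0) [ray(0,1) blocked at (1,4); ray(1,0) blocked at (2,1)]
  BR@(1,4): attacks (1,3) (1,2) (1,1) (2,4) (3,4) (4,4) (0,4) [ray(0,-1) blocked at (1,1)]
  BK@(4,0): attacks (4,1) (3,0) (3,1)
B attacks (0,2): yes

Answer: yes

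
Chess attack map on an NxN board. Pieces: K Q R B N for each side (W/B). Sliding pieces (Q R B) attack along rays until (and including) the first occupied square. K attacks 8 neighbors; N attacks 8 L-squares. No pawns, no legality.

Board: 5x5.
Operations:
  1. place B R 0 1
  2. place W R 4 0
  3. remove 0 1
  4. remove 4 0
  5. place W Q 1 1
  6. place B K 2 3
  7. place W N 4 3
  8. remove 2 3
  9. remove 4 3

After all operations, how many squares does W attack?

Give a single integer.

Answer: 14

Derivation:
Op 1: place BR@(0,1)
Op 2: place WR@(4,0)
Op 3: remove (0,1)
Op 4: remove (4,0)
Op 5: place WQ@(1,1)
Op 6: place BK@(2,3)
Op 7: place WN@(4,3)
Op 8: remove (2,3)
Op 9: remove (4,3)
Per-piece attacks for W:
  WQ@(1,1): attacks (1,2) (1,3) (1,4) (1,0) (2,1) (3,1) (4,1) (0,1) (2,2) (3,3) (4,4) (2,0) (0,2) (0,0)
Union (14 distinct): (0,0) (0,1) (0,2) (1,0) (1,2) (1,3) (1,4) (2,0) (2,1) (2,2) (3,1) (3,3) (4,1) (4,4)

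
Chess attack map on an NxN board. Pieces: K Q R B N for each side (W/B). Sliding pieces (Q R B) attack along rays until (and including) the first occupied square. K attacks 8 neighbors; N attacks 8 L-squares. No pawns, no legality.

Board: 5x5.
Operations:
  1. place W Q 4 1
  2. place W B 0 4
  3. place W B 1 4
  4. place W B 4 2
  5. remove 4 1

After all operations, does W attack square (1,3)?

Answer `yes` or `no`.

Op 1: place WQ@(4,1)
Op 2: place WB@(0,4)
Op 3: place WB@(1,4)
Op 4: place WB@(4,2)
Op 5: remove (4,1)
Per-piece attacks for W:
  WB@(0,4): attacks (1,3) (2,2) (3,1) (4,0)
  WB@(1,4): attacks (2,3) (3,2) (4,1) (0,3)
  WB@(4,2): attacks (3,3) (2,4) (3,1) (2,0)
W attacks (1,3): yes

Answer: yes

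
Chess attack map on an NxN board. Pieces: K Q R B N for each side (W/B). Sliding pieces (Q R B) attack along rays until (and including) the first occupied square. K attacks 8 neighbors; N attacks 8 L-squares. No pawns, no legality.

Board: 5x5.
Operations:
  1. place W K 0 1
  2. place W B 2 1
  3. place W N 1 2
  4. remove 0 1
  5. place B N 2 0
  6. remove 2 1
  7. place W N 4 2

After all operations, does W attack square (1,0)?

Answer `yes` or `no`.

Answer: no

Derivation:
Op 1: place WK@(0,1)
Op 2: place WB@(2,1)
Op 3: place WN@(1,2)
Op 4: remove (0,1)
Op 5: place BN@(2,0)
Op 6: remove (2,1)
Op 7: place WN@(4,2)
Per-piece attacks for W:
  WN@(1,2): attacks (2,4) (3,3) (0,4) (2,0) (3,1) (0,0)
  WN@(4,2): attacks (3,4) (2,3) (3,0) (2,1)
W attacks (1,0): no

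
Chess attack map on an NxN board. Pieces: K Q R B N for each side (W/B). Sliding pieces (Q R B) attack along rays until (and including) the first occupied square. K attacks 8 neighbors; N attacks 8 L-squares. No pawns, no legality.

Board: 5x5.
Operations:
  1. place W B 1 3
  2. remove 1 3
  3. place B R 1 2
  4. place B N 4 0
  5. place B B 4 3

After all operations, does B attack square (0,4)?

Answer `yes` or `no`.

Answer: no

Derivation:
Op 1: place WB@(1,3)
Op 2: remove (1,3)
Op 3: place BR@(1,2)
Op 4: place BN@(4,0)
Op 5: place BB@(4,3)
Per-piece attacks for B:
  BR@(1,2): attacks (1,3) (1,4) (1,1) (1,0) (2,2) (3,2) (4,2) (0,2)
  BN@(4,0): attacks (3,2) (2,1)
  BB@(4,3): attacks (3,4) (3,2) (2,1) (1,0)
B attacks (0,4): no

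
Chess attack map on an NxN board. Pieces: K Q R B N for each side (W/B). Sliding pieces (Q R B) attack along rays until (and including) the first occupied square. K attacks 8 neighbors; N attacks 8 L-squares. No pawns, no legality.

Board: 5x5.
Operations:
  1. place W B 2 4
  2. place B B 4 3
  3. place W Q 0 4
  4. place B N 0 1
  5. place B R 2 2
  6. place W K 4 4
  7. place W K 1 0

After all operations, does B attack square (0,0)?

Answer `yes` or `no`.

Answer: no

Derivation:
Op 1: place WB@(2,4)
Op 2: place BB@(4,3)
Op 3: place WQ@(0,4)
Op 4: place BN@(0,1)
Op 5: place BR@(2,2)
Op 6: place WK@(4,4)
Op 7: place WK@(1,0)
Per-piece attacks for B:
  BN@(0,1): attacks (1,3) (2,2) (2,0)
  BR@(2,2): attacks (2,3) (2,4) (2,1) (2,0) (3,2) (4,2) (1,2) (0,2) [ray(0,1) blocked at (2,4)]
  BB@(4,3): attacks (3,4) (3,2) (2,1) (1,0) [ray(-1,-1) blocked at (1,0)]
B attacks (0,0): no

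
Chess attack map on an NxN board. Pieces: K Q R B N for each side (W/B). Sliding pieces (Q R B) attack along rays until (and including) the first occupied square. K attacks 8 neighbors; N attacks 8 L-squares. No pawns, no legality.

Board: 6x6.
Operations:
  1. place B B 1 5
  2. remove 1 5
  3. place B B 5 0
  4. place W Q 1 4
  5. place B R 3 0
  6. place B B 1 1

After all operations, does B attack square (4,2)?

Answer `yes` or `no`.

Answer: no

Derivation:
Op 1: place BB@(1,5)
Op 2: remove (1,5)
Op 3: place BB@(5,0)
Op 4: place WQ@(1,4)
Op 5: place BR@(3,0)
Op 6: place BB@(1,1)
Per-piece attacks for B:
  BB@(1,1): attacks (2,2) (3,3) (4,4) (5,5) (2,0) (0,2) (0,0)
  BR@(3,0): attacks (3,1) (3,2) (3,3) (3,4) (3,5) (4,0) (5,0) (2,0) (1,0) (0,0) [ray(1,0) blocked at (5,0)]
  BB@(5,0): attacks (4,1) (3,2) (2,3) (1,4) [ray(-1,1) blocked at (1,4)]
B attacks (4,2): no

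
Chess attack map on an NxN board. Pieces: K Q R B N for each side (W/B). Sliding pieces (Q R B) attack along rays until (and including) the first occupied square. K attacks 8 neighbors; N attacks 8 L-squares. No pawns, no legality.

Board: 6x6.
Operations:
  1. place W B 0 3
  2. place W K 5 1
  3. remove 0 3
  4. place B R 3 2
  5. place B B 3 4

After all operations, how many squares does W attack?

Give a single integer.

Answer: 5

Derivation:
Op 1: place WB@(0,3)
Op 2: place WK@(5,1)
Op 3: remove (0,3)
Op 4: place BR@(3,2)
Op 5: place BB@(3,4)
Per-piece attacks for W:
  WK@(5,1): attacks (5,2) (5,0) (4,1) (4,2) (4,0)
Union (5 distinct): (4,0) (4,1) (4,2) (5,0) (5,2)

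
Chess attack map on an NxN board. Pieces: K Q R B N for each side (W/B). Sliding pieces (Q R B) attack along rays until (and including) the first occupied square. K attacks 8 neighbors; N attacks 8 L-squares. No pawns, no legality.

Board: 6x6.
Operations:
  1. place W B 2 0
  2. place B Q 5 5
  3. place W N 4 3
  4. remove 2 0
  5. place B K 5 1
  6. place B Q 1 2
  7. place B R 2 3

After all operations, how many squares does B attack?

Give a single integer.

Answer: 31

Derivation:
Op 1: place WB@(2,0)
Op 2: place BQ@(5,5)
Op 3: place WN@(4,3)
Op 4: remove (2,0)
Op 5: place BK@(5,1)
Op 6: place BQ@(1,2)
Op 7: place BR@(2,3)
Per-piece attacks for B:
  BQ@(1,2): attacks (1,3) (1,4) (1,5) (1,1) (1,0) (2,2) (3,2) (4,2) (5,2) (0,2) (2,3) (2,1) (3,0) (0,3) (0,1) [ray(1,1) blocked at (2,3)]
  BR@(2,3): attacks (2,4) (2,5) (2,2) (2,1) (2,0) (3,3) (4,3) (1,3) (0,3) [ray(1,0) blocked at (4,3)]
  BK@(5,1): attacks (5,2) (5,0) (4,1) (4,2) (4,0)
  BQ@(5,5): attacks (5,4) (5,3) (5,2) (5,1) (4,5) (3,5) (2,5) (1,5) (0,5) (4,4) (3,3) (2,2) (1,1) (0,0) [ray(0,-1) blocked at (5,1)]
Union (31 distinct): (0,0) (0,1) (0,2) (0,3) (0,5) (1,0) (1,1) (1,3) (1,4) (1,5) (2,0) (2,1) (2,2) (2,3) (2,4) (2,5) (3,0) (3,2) (3,3) (3,5) (4,0) (4,1) (4,2) (4,3) (4,4) (4,5) (5,0) (5,1) (5,2) (5,3) (5,4)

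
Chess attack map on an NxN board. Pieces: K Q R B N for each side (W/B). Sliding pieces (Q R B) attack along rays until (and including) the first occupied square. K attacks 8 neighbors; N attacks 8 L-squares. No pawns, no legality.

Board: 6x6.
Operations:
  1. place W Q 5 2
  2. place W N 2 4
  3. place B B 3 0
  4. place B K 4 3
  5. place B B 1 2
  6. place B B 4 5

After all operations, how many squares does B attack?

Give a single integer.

Answer: 16

Derivation:
Op 1: place WQ@(5,2)
Op 2: place WN@(2,4)
Op 3: place BB@(3,0)
Op 4: place BK@(4,3)
Op 5: place BB@(1,2)
Op 6: place BB@(4,5)
Per-piece attacks for B:
  BB@(1,2): attacks (2,3) (3,4) (4,5) (2,1) (3,0) (0,3) (0,1) [ray(1,1) blocked at (4,5); ray(1,-1) blocked at (3,0)]
  BB@(3,0): attacks (4,1) (5,2) (2,1) (1,2) [ray(1,1) blocked at (5,2); ray(-1,1) blocked at (1,2)]
  BK@(4,3): attacks (4,4) (4,2) (5,3) (3,3) (5,4) (5,2) (3,4) (3,2)
  BB@(4,5): attacks (5,4) (3,4) (2,3) (1,2) [ray(-1,-1) blocked at (1,2)]
Union (16 distinct): (0,1) (0,3) (1,2) (2,1) (2,3) (3,0) (3,2) (3,3) (3,4) (4,1) (4,2) (4,4) (4,5) (5,2) (5,3) (5,4)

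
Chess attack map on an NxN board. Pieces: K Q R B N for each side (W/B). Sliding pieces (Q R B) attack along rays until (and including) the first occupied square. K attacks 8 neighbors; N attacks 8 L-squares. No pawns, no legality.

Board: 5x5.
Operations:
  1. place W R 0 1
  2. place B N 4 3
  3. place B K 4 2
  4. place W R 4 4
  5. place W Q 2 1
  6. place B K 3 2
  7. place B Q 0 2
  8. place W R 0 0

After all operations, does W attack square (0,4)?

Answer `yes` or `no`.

Answer: yes

Derivation:
Op 1: place WR@(0,1)
Op 2: place BN@(4,3)
Op 3: place BK@(4,2)
Op 4: place WR@(4,4)
Op 5: place WQ@(2,1)
Op 6: place BK@(3,2)
Op 7: place BQ@(0,2)
Op 8: place WR@(0,0)
Per-piece attacks for W:
  WR@(0,0): attacks (0,1) (1,0) (2,0) (3,0) (4,0) [ray(0,1) blocked at (0,1)]
  WR@(0,1): attacks (0,2) (0,0) (1,1) (2,1) [ray(0,1) blocked at (0,2); ray(0,-1) blocked at (0,0); ray(1,0) blocked at (2,1)]
  WQ@(2,1): attacks (2,2) (2,3) (2,4) (2,0) (3,1) (4,1) (1,1) (0,1) (3,2) (3,0) (1,2) (0,3) (1,0) [ray(-1,0) blocked at (0,1); ray(1,1) blocked at (3,2)]
  WR@(4,4): attacks (4,3) (3,4) (2,4) (1,4) (0,4) [ray(0,-1) blocked at (4,3)]
W attacks (0,4): yes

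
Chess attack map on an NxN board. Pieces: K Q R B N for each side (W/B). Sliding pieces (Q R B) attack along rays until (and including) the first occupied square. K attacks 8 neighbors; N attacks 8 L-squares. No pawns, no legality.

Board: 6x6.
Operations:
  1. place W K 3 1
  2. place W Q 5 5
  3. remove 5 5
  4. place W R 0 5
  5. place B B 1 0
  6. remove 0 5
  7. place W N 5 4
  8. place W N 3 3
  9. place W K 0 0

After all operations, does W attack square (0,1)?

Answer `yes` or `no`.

Op 1: place WK@(3,1)
Op 2: place WQ@(5,5)
Op 3: remove (5,5)
Op 4: place WR@(0,5)
Op 5: place BB@(1,0)
Op 6: remove (0,5)
Op 7: place WN@(5,4)
Op 8: place WN@(3,3)
Op 9: place WK@(0,0)
Per-piece attacks for W:
  WK@(0,0): attacks (0,1) (1,0) (1,1)
  WK@(3,1): attacks (3,2) (3,0) (4,1) (2,1) (4,2) (4,0) (2,2) (2,0)
  WN@(3,3): attacks (4,5) (5,4) (2,5) (1,4) (4,1) (5,2) (2,1) (1,2)
  WN@(5,4): attacks (3,5) (4,2) (3,3)
W attacks (0,1): yes

Answer: yes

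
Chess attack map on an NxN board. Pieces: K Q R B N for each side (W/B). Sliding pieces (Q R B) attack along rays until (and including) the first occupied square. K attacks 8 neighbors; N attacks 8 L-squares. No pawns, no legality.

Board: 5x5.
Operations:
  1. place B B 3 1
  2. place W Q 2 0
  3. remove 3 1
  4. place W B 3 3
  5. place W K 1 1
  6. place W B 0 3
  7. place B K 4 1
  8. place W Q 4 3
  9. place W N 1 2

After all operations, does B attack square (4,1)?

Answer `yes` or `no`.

Op 1: place BB@(3,1)
Op 2: place WQ@(2,0)
Op 3: remove (3,1)
Op 4: place WB@(3,3)
Op 5: place WK@(1,1)
Op 6: place WB@(0,3)
Op 7: place BK@(4,1)
Op 8: place WQ@(4,3)
Op 9: place WN@(1,2)
Per-piece attacks for B:
  BK@(4,1): attacks (4,2) (4,0) (3,1) (3,2) (3,0)
B attacks (4,1): no

Answer: no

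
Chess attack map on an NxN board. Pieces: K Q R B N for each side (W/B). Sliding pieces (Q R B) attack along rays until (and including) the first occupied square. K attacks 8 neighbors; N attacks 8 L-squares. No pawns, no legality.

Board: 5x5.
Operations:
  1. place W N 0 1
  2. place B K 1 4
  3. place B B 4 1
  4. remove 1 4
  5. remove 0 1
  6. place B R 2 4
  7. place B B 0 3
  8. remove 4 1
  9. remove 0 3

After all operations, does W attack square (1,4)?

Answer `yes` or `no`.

Op 1: place WN@(0,1)
Op 2: place BK@(1,4)
Op 3: place BB@(4,1)
Op 4: remove (1,4)
Op 5: remove (0,1)
Op 6: place BR@(2,4)
Op 7: place BB@(0,3)
Op 8: remove (4,1)
Op 9: remove (0,3)
Per-piece attacks for W:
W attacks (1,4): no

Answer: no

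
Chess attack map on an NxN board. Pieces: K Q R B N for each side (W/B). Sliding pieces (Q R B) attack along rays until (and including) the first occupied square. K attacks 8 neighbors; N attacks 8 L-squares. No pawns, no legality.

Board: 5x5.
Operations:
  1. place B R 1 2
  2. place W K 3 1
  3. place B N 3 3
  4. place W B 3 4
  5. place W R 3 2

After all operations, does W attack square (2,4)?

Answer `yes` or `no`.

Op 1: place BR@(1,2)
Op 2: place WK@(3,1)
Op 3: place BN@(3,3)
Op 4: place WB@(3,4)
Op 5: place WR@(3,2)
Per-piece attacks for W:
  WK@(3,1): attacks (3,2) (3,0) (4,1) (2,1) (4,2) (4,0) (2,2) (2,0)
  WR@(3,2): attacks (3,3) (3,1) (4,2) (2,2) (1,2) [ray(0,1) blocked at (3,3); ray(0,-1) blocked at (3,1); ray(-1,0) blocked at (1,2)]
  WB@(3,4): attacks (4,3) (2,3) (1,2) [ray(-1,-1) blocked at (1,2)]
W attacks (2,4): no

Answer: no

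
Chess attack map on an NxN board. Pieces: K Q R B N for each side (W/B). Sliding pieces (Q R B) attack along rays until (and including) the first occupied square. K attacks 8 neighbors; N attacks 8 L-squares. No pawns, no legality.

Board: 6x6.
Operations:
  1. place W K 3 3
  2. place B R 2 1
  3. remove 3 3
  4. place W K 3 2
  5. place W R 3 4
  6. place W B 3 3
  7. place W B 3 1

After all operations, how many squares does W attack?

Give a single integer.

Op 1: place WK@(3,3)
Op 2: place BR@(2,1)
Op 3: remove (3,3)
Op 4: place WK@(3,2)
Op 5: place WR@(3,4)
Op 6: place WB@(3,3)
Op 7: place WB@(3,1)
Per-piece attacks for W:
  WB@(3,1): attacks (4,2) (5,3) (4,0) (2,2) (1,3) (0,4) (2,0)
  WK@(3,2): attacks (3,3) (3,1) (4,2) (2,2) (4,3) (4,1) (2,3) (2,1)
  WB@(3,3): attacks (4,4) (5,5) (4,2) (5,1) (2,4) (1,5) (2,2) (1,1) (0,0)
  WR@(3,4): attacks (3,5) (3,3) (4,4) (5,4) (2,4) (1,4) (0,4) [ray(0,-1) blocked at (3,3)]
Union (23 distinct): (0,0) (0,4) (1,1) (1,3) (1,4) (1,5) (2,0) (2,1) (2,2) (2,3) (2,4) (3,1) (3,3) (3,5) (4,0) (4,1) (4,2) (4,3) (4,4) (5,1) (5,3) (5,4) (5,5)

Answer: 23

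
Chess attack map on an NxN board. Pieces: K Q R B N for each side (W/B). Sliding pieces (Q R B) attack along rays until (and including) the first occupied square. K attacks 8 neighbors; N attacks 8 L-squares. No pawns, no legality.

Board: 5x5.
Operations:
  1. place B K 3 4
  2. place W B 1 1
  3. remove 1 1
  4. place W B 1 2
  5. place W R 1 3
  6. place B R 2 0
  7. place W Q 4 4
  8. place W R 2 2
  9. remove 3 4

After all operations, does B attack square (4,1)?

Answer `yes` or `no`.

Answer: no

Derivation:
Op 1: place BK@(3,4)
Op 2: place WB@(1,1)
Op 3: remove (1,1)
Op 4: place WB@(1,2)
Op 5: place WR@(1,3)
Op 6: place BR@(2,0)
Op 7: place WQ@(4,4)
Op 8: place WR@(2,2)
Op 9: remove (3,4)
Per-piece attacks for B:
  BR@(2,0): attacks (2,1) (2,2) (3,0) (4,0) (1,0) (0,0) [ray(0,1) blocked at (2,2)]
B attacks (4,1): no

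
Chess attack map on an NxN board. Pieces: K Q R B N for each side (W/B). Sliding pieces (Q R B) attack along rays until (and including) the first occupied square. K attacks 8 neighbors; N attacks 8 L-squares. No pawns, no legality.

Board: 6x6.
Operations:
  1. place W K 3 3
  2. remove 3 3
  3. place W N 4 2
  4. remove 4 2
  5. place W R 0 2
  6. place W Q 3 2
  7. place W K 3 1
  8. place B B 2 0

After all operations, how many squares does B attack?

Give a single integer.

Op 1: place WK@(3,3)
Op 2: remove (3,3)
Op 3: place WN@(4,2)
Op 4: remove (4,2)
Op 5: place WR@(0,2)
Op 6: place WQ@(3,2)
Op 7: place WK@(3,1)
Op 8: place BB@(2,0)
Per-piece attacks for B:
  BB@(2,0): attacks (3,1) (1,1) (0,2) [ray(1,1) blocked at (3,1); ray(-1,1) blocked at (0,2)]
Union (3 distinct): (0,2) (1,1) (3,1)

Answer: 3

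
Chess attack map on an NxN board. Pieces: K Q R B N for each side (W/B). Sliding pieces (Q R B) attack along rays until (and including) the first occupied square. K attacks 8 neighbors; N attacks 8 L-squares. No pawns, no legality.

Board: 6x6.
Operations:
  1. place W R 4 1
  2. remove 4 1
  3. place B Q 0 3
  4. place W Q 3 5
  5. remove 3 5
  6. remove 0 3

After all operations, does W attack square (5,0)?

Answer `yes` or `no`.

Answer: no

Derivation:
Op 1: place WR@(4,1)
Op 2: remove (4,1)
Op 3: place BQ@(0,3)
Op 4: place WQ@(3,5)
Op 5: remove (3,5)
Op 6: remove (0,3)
Per-piece attacks for W:
W attacks (5,0): no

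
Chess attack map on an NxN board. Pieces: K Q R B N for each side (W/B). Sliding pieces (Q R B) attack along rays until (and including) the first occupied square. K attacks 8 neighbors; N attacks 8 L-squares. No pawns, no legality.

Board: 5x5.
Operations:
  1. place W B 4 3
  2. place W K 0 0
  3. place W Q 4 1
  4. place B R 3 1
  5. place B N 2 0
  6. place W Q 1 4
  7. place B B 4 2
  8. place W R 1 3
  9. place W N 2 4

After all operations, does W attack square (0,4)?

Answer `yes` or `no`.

Answer: yes

Derivation:
Op 1: place WB@(4,3)
Op 2: place WK@(0,0)
Op 3: place WQ@(4,1)
Op 4: place BR@(3,1)
Op 5: place BN@(2,0)
Op 6: place WQ@(1,4)
Op 7: place BB@(4,2)
Op 8: place WR@(1,3)
Op 9: place WN@(2,4)
Per-piece attacks for W:
  WK@(0,0): attacks (0,1) (1,0) (1,1)
  WR@(1,3): attacks (1,4) (1,2) (1,1) (1,0) (2,3) (3,3) (4,3) (0,3) [ray(0,1) blocked at (1,4); ray(1,0) blocked at (4,3)]
  WQ@(1,4): attacks (1,3) (2,4) (0,4) (2,3) (3,2) (4,1) (0,3) [ray(0,-1) blocked at (1,3); ray(1,0) blocked at (2,4); ray(1,-1) blocked at (4,1)]
  WN@(2,4): attacks (3,2) (4,3) (1,2) (0,3)
  WQ@(4,1): attacks (4,2) (4,0) (3,1) (3,2) (2,3) (1,4) (3,0) [ray(0,1) blocked at (4,2); ray(-1,0) blocked at (3,1); ray(-1,1) blocked at (1,4)]
  WB@(4,3): attacks (3,4) (3,2) (2,1) (1,0)
W attacks (0,4): yes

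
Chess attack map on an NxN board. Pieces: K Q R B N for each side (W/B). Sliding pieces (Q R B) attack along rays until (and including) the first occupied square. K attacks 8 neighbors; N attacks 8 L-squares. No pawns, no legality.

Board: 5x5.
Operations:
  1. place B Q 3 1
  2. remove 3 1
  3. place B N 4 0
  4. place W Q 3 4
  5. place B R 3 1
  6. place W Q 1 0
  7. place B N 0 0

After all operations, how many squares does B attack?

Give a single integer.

Op 1: place BQ@(3,1)
Op 2: remove (3,1)
Op 3: place BN@(4,0)
Op 4: place WQ@(3,4)
Op 5: place BR@(3,1)
Op 6: place WQ@(1,0)
Op 7: place BN@(0,0)
Per-piece attacks for B:
  BN@(0,0): attacks (1,2) (2,1)
  BR@(3,1): attacks (3,2) (3,3) (3,4) (3,0) (4,1) (2,1) (1,1) (0,1) [ray(0,1) blocked at (3,4)]
  BN@(4,0): attacks (3,2) (2,1)
Union (9 distinct): (0,1) (1,1) (1,2) (2,1) (3,0) (3,2) (3,3) (3,4) (4,1)

Answer: 9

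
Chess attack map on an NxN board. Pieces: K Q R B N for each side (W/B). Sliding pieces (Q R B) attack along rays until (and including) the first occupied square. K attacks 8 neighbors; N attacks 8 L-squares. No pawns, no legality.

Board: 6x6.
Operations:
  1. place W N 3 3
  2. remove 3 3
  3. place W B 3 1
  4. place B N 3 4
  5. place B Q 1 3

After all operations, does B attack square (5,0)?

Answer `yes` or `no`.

Op 1: place WN@(3,3)
Op 2: remove (3,3)
Op 3: place WB@(3,1)
Op 4: place BN@(3,4)
Op 5: place BQ@(1,3)
Per-piece attacks for B:
  BQ@(1,3): attacks (1,4) (1,5) (1,2) (1,1) (1,0) (2,3) (3,3) (4,3) (5,3) (0,3) (2,4) (3,5) (2,2) (3,1) (0,4) (0,2) [ray(1,-1) blocked at (3,1)]
  BN@(3,4): attacks (5,5) (1,5) (4,2) (5,3) (2,2) (1,3)
B attacks (5,0): no

Answer: no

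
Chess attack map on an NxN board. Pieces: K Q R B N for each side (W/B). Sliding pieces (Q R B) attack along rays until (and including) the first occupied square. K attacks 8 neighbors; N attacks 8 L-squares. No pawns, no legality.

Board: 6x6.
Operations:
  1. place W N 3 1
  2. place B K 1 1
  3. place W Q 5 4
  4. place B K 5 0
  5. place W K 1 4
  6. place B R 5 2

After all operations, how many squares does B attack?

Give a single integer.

Answer: 16

Derivation:
Op 1: place WN@(3,1)
Op 2: place BK@(1,1)
Op 3: place WQ@(5,4)
Op 4: place BK@(5,0)
Op 5: place WK@(1,4)
Op 6: place BR@(5,2)
Per-piece attacks for B:
  BK@(1,1): attacks (1,2) (1,0) (2,1) (0,1) (2,2) (2,0) (0,2) (0,0)
  BK@(5,0): attacks (5,1) (4,0) (4,1)
  BR@(5,2): attacks (5,3) (5,4) (5,1) (5,0) (4,2) (3,2) (2,2) (1,2) (0,2) [ray(0,1) blocked at (5,4); ray(0,-1) blocked at (5,0)]
Union (16 distinct): (0,0) (0,1) (0,2) (1,0) (1,2) (2,0) (2,1) (2,2) (3,2) (4,0) (4,1) (4,2) (5,0) (5,1) (5,3) (5,4)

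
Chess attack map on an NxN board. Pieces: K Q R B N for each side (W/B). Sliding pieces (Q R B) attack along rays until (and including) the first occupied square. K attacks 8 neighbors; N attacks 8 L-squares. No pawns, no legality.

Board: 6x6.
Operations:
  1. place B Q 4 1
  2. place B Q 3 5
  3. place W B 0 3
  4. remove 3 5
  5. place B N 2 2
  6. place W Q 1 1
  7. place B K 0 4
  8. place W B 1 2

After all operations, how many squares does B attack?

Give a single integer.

Op 1: place BQ@(4,1)
Op 2: place BQ@(3,5)
Op 3: place WB@(0,3)
Op 4: remove (3,5)
Op 5: place BN@(2,2)
Op 6: place WQ@(1,1)
Op 7: place BK@(0,4)
Op 8: place WB@(1,2)
Per-piece attacks for B:
  BK@(0,4): attacks (0,5) (0,3) (1,4) (1,5) (1,3)
  BN@(2,2): attacks (3,4) (4,3) (1,4) (0,3) (3,0) (4,1) (1,0) (0,1)
  BQ@(4,1): attacks (4,2) (4,3) (4,4) (4,5) (4,0) (5,1) (3,1) (2,1) (1,1) (5,2) (5,0) (3,2) (2,3) (1,4) (0,5) (3,0) [ray(-1,0) blocked at (1,1)]
Union (23 distinct): (0,1) (0,3) (0,5) (1,0) (1,1) (1,3) (1,4) (1,5) (2,1) (2,3) (3,0) (3,1) (3,2) (3,4) (4,0) (4,1) (4,2) (4,3) (4,4) (4,5) (5,0) (5,1) (5,2)

Answer: 23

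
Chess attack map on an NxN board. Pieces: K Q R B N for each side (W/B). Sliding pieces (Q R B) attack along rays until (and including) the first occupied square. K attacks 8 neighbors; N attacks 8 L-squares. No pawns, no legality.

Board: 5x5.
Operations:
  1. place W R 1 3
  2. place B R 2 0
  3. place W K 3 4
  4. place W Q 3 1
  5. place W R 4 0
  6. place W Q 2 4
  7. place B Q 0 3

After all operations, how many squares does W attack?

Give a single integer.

Answer: 22

Derivation:
Op 1: place WR@(1,3)
Op 2: place BR@(2,0)
Op 3: place WK@(3,4)
Op 4: place WQ@(3,1)
Op 5: place WR@(4,0)
Op 6: place WQ@(2,4)
Op 7: place BQ@(0,3)
Per-piece attacks for W:
  WR@(1,3): attacks (1,4) (1,2) (1,1) (1,0) (2,3) (3,3) (4,3) (0,3) [ray(-1,0) blocked at (0,3)]
  WQ@(2,4): attacks (2,3) (2,2) (2,1) (2,0) (3,4) (1,4) (0,4) (3,3) (4,2) (1,3) [ray(0,-1) blocked at (2,0); ray(1,0) blocked at (3,4); ray(-1,-1) blocked at (1,3)]
  WQ@(3,1): attacks (3,2) (3,3) (3,4) (3,0) (4,1) (2,1) (1,1) (0,1) (4,2) (4,0) (2,2) (1,3) (2,0) [ray(0,1) blocked at (3,4); ray(1,-1) blocked at (4,0); ray(-1,1) blocked at (1,3); ray(-1,-1) blocked at (2,0)]
  WK@(3,4): attacks (3,3) (4,4) (2,4) (4,3) (2,3)
  WR@(4,0): attacks (4,1) (4,2) (4,3) (4,4) (3,0) (2,0) [ray(-1,0) blocked at (2,0)]
Union (22 distinct): (0,1) (0,3) (0,4) (1,0) (1,1) (1,2) (1,3) (1,4) (2,0) (2,1) (2,2) (2,3) (2,4) (3,0) (3,2) (3,3) (3,4) (4,0) (4,1) (4,2) (4,3) (4,4)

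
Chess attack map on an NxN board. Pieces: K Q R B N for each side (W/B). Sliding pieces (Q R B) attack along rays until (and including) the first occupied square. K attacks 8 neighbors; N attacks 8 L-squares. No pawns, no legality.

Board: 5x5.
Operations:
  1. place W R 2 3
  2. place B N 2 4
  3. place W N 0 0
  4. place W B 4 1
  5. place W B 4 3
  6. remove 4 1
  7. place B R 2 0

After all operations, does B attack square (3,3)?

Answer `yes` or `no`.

Answer: no

Derivation:
Op 1: place WR@(2,3)
Op 2: place BN@(2,4)
Op 3: place WN@(0,0)
Op 4: place WB@(4,1)
Op 5: place WB@(4,3)
Op 6: remove (4,1)
Op 7: place BR@(2,0)
Per-piece attacks for B:
  BR@(2,0): attacks (2,1) (2,2) (2,3) (3,0) (4,0) (1,0) (0,0) [ray(0,1) blocked at (2,3); ray(-1,0) blocked at (0,0)]
  BN@(2,4): attacks (3,2) (4,3) (1,2) (0,3)
B attacks (3,3): no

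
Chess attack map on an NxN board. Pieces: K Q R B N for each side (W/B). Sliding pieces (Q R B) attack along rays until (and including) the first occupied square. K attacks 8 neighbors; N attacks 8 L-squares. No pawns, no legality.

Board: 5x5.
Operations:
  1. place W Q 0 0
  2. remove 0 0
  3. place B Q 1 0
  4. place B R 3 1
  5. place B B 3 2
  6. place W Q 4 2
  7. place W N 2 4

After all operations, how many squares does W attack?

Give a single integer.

Op 1: place WQ@(0,0)
Op 2: remove (0,0)
Op 3: place BQ@(1,0)
Op 4: place BR@(3,1)
Op 5: place BB@(3,2)
Op 6: place WQ@(4,2)
Op 7: place WN@(2,4)
Per-piece attacks for W:
  WN@(2,4): attacks (3,2) (4,3) (1,2) (0,3)
  WQ@(4,2): attacks (4,3) (4,4) (4,1) (4,0) (3,2) (3,3) (2,4) (3,1) [ray(-1,0) blocked at (3,2); ray(-1,1) blocked at (2,4); ray(-1,-1) blocked at (3,1)]
Union (10 distinct): (0,3) (1,2) (2,4) (3,1) (3,2) (3,3) (4,0) (4,1) (4,3) (4,4)

Answer: 10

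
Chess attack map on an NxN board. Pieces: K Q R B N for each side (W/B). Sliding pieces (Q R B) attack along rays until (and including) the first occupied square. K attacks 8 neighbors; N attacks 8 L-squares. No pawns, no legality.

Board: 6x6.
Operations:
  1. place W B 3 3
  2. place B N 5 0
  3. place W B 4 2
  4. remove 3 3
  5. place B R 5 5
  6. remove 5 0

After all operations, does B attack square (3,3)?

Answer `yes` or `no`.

Answer: no

Derivation:
Op 1: place WB@(3,3)
Op 2: place BN@(5,0)
Op 3: place WB@(4,2)
Op 4: remove (3,3)
Op 5: place BR@(5,5)
Op 6: remove (5,0)
Per-piece attacks for B:
  BR@(5,5): attacks (5,4) (5,3) (5,2) (5,1) (5,0) (4,5) (3,5) (2,5) (1,5) (0,5)
B attacks (3,3): no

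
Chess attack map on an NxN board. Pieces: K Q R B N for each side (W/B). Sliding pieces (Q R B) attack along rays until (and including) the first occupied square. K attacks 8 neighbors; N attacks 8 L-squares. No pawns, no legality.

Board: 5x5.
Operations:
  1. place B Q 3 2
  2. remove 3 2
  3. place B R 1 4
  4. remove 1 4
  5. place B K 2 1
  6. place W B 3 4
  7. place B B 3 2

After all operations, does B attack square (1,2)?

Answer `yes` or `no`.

Answer: yes

Derivation:
Op 1: place BQ@(3,2)
Op 2: remove (3,2)
Op 3: place BR@(1,4)
Op 4: remove (1,4)
Op 5: place BK@(2,1)
Op 6: place WB@(3,4)
Op 7: place BB@(3,2)
Per-piece attacks for B:
  BK@(2,1): attacks (2,2) (2,0) (3,1) (1,1) (3,2) (3,0) (1,2) (1,0)
  BB@(3,2): attacks (4,3) (4,1) (2,3) (1,4) (2,1) [ray(-1,-1) blocked at (2,1)]
B attacks (1,2): yes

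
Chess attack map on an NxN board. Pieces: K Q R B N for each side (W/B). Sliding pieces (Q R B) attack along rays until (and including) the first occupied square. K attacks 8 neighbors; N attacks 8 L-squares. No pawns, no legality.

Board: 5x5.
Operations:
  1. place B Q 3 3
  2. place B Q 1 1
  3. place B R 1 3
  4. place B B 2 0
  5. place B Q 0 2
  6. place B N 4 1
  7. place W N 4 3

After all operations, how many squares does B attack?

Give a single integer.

Answer: 24

Derivation:
Op 1: place BQ@(3,3)
Op 2: place BQ@(1,1)
Op 3: place BR@(1,3)
Op 4: place BB@(2,0)
Op 5: place BQ@(0,2)
Op 6: place BN@(4,1)
Op 7: place WN@(4,3)
Per-piece attacks for B:
  BQ@(0,2): attacks (0,3) (0,4) (0,1) (0,0) (1,2) (2,2) (3,2) (4,2) (1,3) (1,1) [ray(1,1) blocked at (1,3); ray(1,-1) blocked at (1,1)]
  BQ@(1,1): attacks (1,2) (1,3) (1,0) (2,1) (3,1) (4,1) (0,1) (2,2) (3,3) (2,0) (0,2) (0,0) [ray(0,1) blocked at (1,3); ray(1,0) blocked at (4,1); ray(1,1) blocked at (3,3); ray(1,-1) blocked at (2,0); ray(-1,1) blocked at (0,2)]
  BR@(1,3): attacks (1,4) (1,2) (1,1) (2,3) (3,3) (0,3) [ray(0,-1) blocked at (1,1); ray(1,0) blocked at (3,3)]
  BB@(2,0): attacks (3,1) (4,2) (1,1) [ray(-1,1) blocked at (1,1)]
  BQ@(3,3): attacks (3,4) (3,2) (3,1) (3,0) (4,3) (2,3) (1,3) (4,4) (4,2) (2,4) (2,2) (1,1) [ray(1,0) blocked at (4,3); ray(-1,0) blocked at (1,3); ray(-1,-1) blocked at (1,1)]
  BN@(4,1): attacks (3,3) (2,2) (2,0)
Union (24 distinct): (0,0) (0,1) (0,2) (0,3) (0,4) (1,0) (1,1) (1,2) (1,3) (1,4) (2,0) (2,1) (2,2) (2,3) (2,4) (3,0) (3,1) (3,2) (3,3) (3,4) (4,1) (4,2) (4,3) (4,4)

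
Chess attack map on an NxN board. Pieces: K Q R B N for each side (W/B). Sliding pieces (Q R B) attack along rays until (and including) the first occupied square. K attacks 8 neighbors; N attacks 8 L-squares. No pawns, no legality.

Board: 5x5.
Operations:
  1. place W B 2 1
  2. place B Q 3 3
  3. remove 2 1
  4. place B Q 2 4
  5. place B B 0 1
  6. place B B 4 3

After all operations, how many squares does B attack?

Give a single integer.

Answer: 22

Derivation:
Op 1: place WB@(2,1)
Op 2: place BQ@(3,3)
Op 3: remove (2,1)
Op 4: place BQ@(2,4)
Op 5: place BB@(0,1)
Op 6: place BB@(4,3)
Per-piece attacks for B:
  BB@(0,1): attacks (1,2) (2,3) (3,4) (1,0)
  BQ@(2,4): attacks (2,3) (2,2) (2,1) (2,0) (3,4) (4,4) (1,4) (0,4) (3,3) (1,3) (0,2) [ray(1,-1) blocked at (3,3)]
  BQ@(3,3): attacks (3,4) (3,2) (3,1) (3,0) (4,3) (2,3) (1,3) (0,3) (4,4) (4,2) (2,4) (2,2) (1,1) (0,0) [ray(1,0) blocked at (4,3); ray(-1,1) blocked at (2,4)]
  BB@(4,3): attacks (3,4) (3,2) (2,1) (1,0)
Union (22 distinct): (0,0) (0,2) (0,3) (0,4) (1,0) (1,1) (1,2) (1,3) (1,4) (2,0) (2,1) (2,2) (2,3) (2,4) (3,0) (3,1) (3,2) (3,3) (3,4) (4,2) (4,3) (4,4)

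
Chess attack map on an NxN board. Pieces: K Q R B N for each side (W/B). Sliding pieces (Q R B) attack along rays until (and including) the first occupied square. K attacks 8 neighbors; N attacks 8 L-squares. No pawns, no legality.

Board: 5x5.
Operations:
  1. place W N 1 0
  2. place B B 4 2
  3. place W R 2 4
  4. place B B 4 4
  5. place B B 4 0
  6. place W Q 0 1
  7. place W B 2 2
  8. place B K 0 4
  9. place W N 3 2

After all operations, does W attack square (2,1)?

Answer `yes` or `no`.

Op 1: place WN@(1,0)
Op 2: place BB@(4,2)
Op 3: place WR@(2,4)
Op 4: place BB@(4,4)
Op 5: place BB@(4,0)
Op 6: place WQ@(0,1)
Op 7: place WB@(2,2)
Op 8: place BK@(0,4)
Op 9: place WN@(3,2)
Per-piece attacks for W:
  WQ@(0,1): attacks (0,2) (0,3) (0,4) (0,0) (1,1) (2,1) (3,1) (4,1) (1,2) (2,3) (3,4) (1,0) [ray(0,1) blocked at (0,4); ray(1,-1) blocked at (1,0)]
  WN@(1,0): attacks (2,2) (3,1) (0,2)
  WB@(2,2): attacks (3,3) (4,4) (3,1) (4,0) (1,3) (0,4) (1,1) (0,0) [ray(1,1) blocked at (4,4); ray(1,-1) blocked at (4,0); ray(-1,1) blocked at (0,4)]
  WR@(2,4): attacks (2,3) (2,2) (3,4) (4,4) (1,4) (0,4) [ray(0,-1) blocked at (2,2); ray(1,0) blocked at (4,4); ray(-1,0) blocked at (0,4)]
  WN@(3,2): attacks (4,4) (2,4) (1,3) (4,0) (2,0) (1,1)
W attacks (2,1): yes

Answer: yes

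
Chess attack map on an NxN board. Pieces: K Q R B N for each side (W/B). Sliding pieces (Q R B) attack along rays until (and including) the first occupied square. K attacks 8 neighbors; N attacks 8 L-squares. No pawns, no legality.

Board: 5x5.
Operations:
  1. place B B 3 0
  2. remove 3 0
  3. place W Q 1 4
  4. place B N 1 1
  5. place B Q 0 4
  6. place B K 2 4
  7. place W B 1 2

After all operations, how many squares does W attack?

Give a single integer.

Answer: 12

Derivation:
Op 1: place BB@(3,0)
Op 2: remove (3,0)
Op 3: place WQ@(1,4)
Op 4: place BN@(1,1)
Op 5: place BQ@(0,4)
Op 6: place BK@(2,4)
Op 7: place WB@(1,2)
Per-piece attacks for W:
  WB@(1,2): attacks (2,3) (3,4) (2,1) (3,0) (0,3) (0,1)
  WQ@(1,4): attacks (1,3) (1,2) (2,4) (0,4) (2,3) (3,2) (4,1) (0,3) [ray(0,-1) blocked at (1,2); ray(1,0) blocked at (2,4); ray(-1,0) blocked at (0,4)]
Union (12 distinct): (0,1) (0,3) (0,4) (1,2) (1,3) (2,1) (2,3) (2,4) (3,0) (3,2) (3,4) (4,1)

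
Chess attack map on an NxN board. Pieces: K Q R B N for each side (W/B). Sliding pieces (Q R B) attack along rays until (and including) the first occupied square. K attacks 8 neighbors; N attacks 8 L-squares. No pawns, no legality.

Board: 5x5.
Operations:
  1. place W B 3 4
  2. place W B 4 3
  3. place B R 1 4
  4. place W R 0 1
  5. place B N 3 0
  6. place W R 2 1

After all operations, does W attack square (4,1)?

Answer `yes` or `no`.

Answer: yes

Derivation:
Op 1: place WB@(3,4)
Op 2: place WB@(4,3)
Op 3: place BR@(1,4)
Op 4: place WR@(0,1)
Op 5: place BN@(3,0)
Op 6: place WR@(2,1)
Per-piece attacks for W:
  WR@(0,1): attacks (0,2) (0,3) (0,4) (0,0) (1,1) (2,1) [ray(1,0) blocked at (2,1)]
  WR@(2,1): attacks (2,2) (2,3) (2,4) (2,0) (3,1) (4,1) (1,1) (0,1) [ray(-1,0) blocked at (0,1)]
  WB@(3,4): attacks (4,3) (2,3) (1,2) (0,1) [ray(1,-1) blocked at (4,3); ray(-1,-1) blocked at (0,1)]
  WB@(4,3): attacks (3,4) (3,2) (2,1) [ray(-1,1) blocked at (3,4); ray(-1,-1) blocked at (2,1)]
W attacks (4,1): yes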